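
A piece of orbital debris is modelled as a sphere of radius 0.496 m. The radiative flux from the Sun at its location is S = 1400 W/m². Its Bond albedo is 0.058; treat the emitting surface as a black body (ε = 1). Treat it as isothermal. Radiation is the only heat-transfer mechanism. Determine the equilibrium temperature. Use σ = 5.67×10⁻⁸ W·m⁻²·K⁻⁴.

T ≈ 276 K

At equilibrium, absorbed power = emitted power.
Absorbing cross-section = πr² = 0.7729 m²; emitting surface = 4πr² = 3.092 m² (ratio 4).
(1−a)S·A_cross = εσ·A_surf·T⁴  ⇒  T⁴ = (1−a)S/(4σ).
T⁴ = 0.942·1400/(4·5.67×10⁻⁸) = 5.815×10⁹ K⁴.
T = (5.815×10⁹)^(1/4).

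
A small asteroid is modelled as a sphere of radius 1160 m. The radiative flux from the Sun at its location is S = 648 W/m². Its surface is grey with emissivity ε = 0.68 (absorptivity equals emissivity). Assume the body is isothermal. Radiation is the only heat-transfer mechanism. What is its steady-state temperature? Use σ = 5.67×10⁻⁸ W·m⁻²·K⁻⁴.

At equilibrium, absorbed power = emitted power.
Absorbing cross-section = πr² = 4.227×10⁶ m²; emitting surface = 4πr² = 1.691×10⁷ m² (ratio 4).
εS·A_cross = εσ·A_surf·T⁴  ⇒  T⁴ = S/(4σ)   (ε cancels).
T⁴ = 648/(4·5.67×10⁻⁸) = 2.857×10⁹ K⁴.
T = (2.857×10⁹)^(1/4).

T ≈ 231 K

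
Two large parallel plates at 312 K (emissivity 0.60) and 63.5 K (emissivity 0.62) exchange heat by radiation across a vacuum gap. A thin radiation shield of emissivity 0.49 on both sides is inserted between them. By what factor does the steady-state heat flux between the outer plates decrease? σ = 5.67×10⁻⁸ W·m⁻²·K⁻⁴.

Without shield: q₀ = σΔ(T⁴)/(1/ε₁+1/ε₂−1) with denominator 2.280.
With shield the two gaps are in series; the resistances add: (1/ε₁+1/ε_s−1)+(1/ε_s+1/ε₂−1) = 2.707+2.654 = 5.361.
Heat-flux ratio q₀/q = 5.361/2.280.

factor ≈ 2.35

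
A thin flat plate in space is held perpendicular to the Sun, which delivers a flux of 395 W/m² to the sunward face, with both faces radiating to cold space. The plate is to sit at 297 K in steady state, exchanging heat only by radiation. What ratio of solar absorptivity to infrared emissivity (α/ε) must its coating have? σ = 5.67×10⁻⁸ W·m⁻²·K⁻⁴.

Balance: αS·A = εσ·2A·T⁴ ⇒ α/ε = 2σT⁴/S.
α/ε = 2·5.67×10⁻⁸·(297)⁴/395 = 2·5.67×10⁻⁸·7.781×10⁹/395.

α/ε ≈ 2.23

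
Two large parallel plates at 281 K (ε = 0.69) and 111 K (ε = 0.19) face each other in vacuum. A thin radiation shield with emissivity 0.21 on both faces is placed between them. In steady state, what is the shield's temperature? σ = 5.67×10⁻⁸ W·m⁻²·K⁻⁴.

T_s ≈ 252 K

In steady state the net flux on the hot side equals that on the cold side.
σ(T₁⁴−T_s⁴)/D₁ = σ(T_s⁴−T₂⁴)/D₂, with D₁ = 1/ε₁+1/ε_s−1 = 5.211, D₂ = 1/ε_s+1/ε₂−1 = 9.025.
Solve for T_s⁴: T_s⁴ = (D₂·T₁⁴ + D₁·T₂⁴)/(D₁+D₂) = 4.008×10⁹ K⁴.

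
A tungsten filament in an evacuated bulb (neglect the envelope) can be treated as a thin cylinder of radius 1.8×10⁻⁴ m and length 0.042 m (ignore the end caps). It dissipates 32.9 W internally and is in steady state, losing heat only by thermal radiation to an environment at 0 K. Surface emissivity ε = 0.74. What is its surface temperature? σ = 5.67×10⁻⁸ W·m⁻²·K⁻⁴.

T ≈ 2020 K

Steady state: internal power = radiated power, P = εσA T⁴.
Radiating area A = 2πrL = 4.750×10⁻⁵ m².
T⁴ = P/(εσA) = 32.9/(0.74·5.67×10⁻⁸·4.750×10⁻⁵) = 1.651×10¹³ K⁴.
T = (1.651×10¹³)^(1/4).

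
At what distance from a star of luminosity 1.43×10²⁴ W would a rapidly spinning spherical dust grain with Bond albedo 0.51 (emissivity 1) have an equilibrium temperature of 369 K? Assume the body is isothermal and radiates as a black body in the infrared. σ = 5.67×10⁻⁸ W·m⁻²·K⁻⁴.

For an isothermal black-emitting sphere, (1−a)S·πr² = σ·4πr²·T⁴ ⇒ S = 4σT⁴/(1−a).
S = 4·5.67×10⁻⁸·(369)⁴/0.490 = 8581 W/m².
Flux falls as S = L/(4πd²), so d = √(L/(4πS)) = √(1.43×10²⁴/(4π·8581)).

d ≈ 3.64×10⁹ m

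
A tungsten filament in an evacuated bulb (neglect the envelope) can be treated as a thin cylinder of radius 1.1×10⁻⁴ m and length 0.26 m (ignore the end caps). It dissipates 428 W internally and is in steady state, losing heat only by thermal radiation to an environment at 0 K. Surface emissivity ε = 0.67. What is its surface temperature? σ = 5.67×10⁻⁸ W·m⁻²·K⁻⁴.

Steady state: internal power = radiated power, P = εσA T⁴.
Radiating area A = 2πrL = 1.797×10⁻⁴ m².
T⁴ = P/(εσA) = 428/(0.67·5.67×10⁻⁸·1.797×10⁻⁴) = 6.270×10¹³ K⁴.
T = (6.270×10¹³)^(1/4).

T ≈ 2810 K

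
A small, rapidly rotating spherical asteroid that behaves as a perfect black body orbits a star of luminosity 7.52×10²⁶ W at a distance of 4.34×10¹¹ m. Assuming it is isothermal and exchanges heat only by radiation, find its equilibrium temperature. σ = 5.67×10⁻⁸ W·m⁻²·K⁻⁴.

T ≈ 193 K

First find the stellar flux at distance d: S = L/(4πd²) = 7.52×10²⁶/(4π·(4.34×10¹¹)²) = 317.7 W/m².
For an isothermal sphere, absorbed (1−a)S·πr² = emitted σ·4πr²·T⁴, so T⁴ = (1−a)S/(4σ).
T⁴ = 1.00·317.7/(4·5.67×10⁻⁸) = 1.401×10⁹ K⁴.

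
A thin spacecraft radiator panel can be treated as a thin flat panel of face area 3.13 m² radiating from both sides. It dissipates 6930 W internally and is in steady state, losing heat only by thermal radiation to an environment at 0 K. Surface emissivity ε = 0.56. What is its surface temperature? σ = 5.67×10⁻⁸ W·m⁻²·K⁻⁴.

Steady state: internal power = radiated power, P = εσA T⁴.
Radiating area A = 2·3.13 = 6.260 m².
T⁴ = P/(εσA) = 6930/(0.56·5.67×10⁻⁸·6.260) = 3.486×10¹⁰ K⁴.
T = (3.486×10¹⁰)^(1/4).

T ≈ 432 K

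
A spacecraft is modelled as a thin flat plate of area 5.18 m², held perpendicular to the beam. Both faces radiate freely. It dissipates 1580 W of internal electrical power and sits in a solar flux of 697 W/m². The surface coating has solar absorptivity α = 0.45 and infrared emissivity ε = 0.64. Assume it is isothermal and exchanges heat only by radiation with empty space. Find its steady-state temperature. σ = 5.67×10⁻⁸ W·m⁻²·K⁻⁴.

At steady state, absorbed solar power + internal power = radiated power.
Absorbed: α·S·A_cross = 0.45·697·5.180 = 1625 W (cross-section A).
Total input = 1625 + 1580 = 3205 W.
Radiated: εσ·A_surf·T⁴ with A_surf = 2A = 10.36 m².
T⁴ = 3205/(0.64·5.67×10⁻⁸·10.36) = 8.524×10⁹ K⁴.

T ≈ 304 K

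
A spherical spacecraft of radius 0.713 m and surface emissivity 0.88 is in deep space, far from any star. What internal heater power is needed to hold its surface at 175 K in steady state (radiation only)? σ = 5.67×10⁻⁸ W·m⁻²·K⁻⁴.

P ≈ 299 W

P = εσ·4πr²·T⁴.
4πr² = 6.388 m²; T⁴ = 9.379×10⁸ K⁴.
P = 0.88·5.67×10⁻⁸·6.388·9.379×10⁸.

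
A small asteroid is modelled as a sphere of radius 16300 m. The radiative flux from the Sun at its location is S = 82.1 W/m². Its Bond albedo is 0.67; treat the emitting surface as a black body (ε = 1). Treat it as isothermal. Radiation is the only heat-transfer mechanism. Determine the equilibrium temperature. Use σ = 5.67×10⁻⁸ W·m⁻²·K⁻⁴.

At equilibrium, absorbed power = emitted power.
Absorbing cross-section = πr² = 8.347×10⁸ m²; emitting surface = 4πr² = 3.339×10⁹ m² (ratio 4).
(1−a)S·A_cross = εσ·A_surf·T⁴  ⇒  T⁴ = (1−a)S/(4σ).
T⁴ = 0.330·82.1/(4·5.67×10⁻⁸) = 1.195×10⁸ K⁴.
T = (1.195×10⁸)^(1/4).

T ≈ 105 K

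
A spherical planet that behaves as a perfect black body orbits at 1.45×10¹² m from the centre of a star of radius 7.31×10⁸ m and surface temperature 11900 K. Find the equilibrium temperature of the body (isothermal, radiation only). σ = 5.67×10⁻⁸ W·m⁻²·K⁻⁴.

T ≈ 189 K

The star's surface emits σT_*⁴; at distance d the flux is S = σT_*⁴(R_*/d)².
S = 5.67×10⁻⁸·(11900)⁴·(7.31×10⁸/1.45×10¹²)² = 289.0 W/m².
For an isothermal sphere T⁴ = (1−a)S/(4σ) = 1.274×10⁹ K⁴.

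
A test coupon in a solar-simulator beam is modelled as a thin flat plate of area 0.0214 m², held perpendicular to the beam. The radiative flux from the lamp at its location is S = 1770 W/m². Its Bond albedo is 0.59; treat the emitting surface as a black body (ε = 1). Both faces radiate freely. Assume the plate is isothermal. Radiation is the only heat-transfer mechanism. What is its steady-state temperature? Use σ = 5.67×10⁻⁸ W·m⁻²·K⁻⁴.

T ≈ 283 K

At equilibrium, absorbed power = emitted power.
Absorbing cross-section = A = 0.02140 m²; emitting surface = 2A = 0.04280 m² (ratio 2).
(1−a)S·A_cross = εσ·A_surf·T⁴  ⇒  T⁴ = (1−a)S/(2σ).
T⁴ = 0.410·1770/(2·5.67×10⁻⁸) = 6.399×10⁹ K⁴.
T = (6.399×10⁹)^(1/4).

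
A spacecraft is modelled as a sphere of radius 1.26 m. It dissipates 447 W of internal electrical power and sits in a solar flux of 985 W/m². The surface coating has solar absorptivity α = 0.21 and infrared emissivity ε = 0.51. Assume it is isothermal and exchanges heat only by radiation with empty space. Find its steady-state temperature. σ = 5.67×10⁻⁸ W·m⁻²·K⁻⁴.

T ≈ 225 K

At steady state, absorbed solar power + internal power = radiated power.
Absorbed: α·S·A_cross = 0.21·985·4.988 = 1032 W (cross-section πr²).
Total input = 1032 + 447 = 1479 W.
Radiated: εσ·A_surf·T⁴ with A_surf = 4πr² = 19.95 m².
T⁴ = 1479/(0.51·5.67×10⁻⁸·19.95) = 2.563×10⁹ K⁴.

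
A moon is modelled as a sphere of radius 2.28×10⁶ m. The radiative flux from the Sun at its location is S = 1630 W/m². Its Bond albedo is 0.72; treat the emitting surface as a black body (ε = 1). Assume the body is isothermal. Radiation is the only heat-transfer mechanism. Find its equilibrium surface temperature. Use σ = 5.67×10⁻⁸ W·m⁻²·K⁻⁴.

T ≈ 212 K

At equilibrium, absorbed power = emitted power.
Absorbing cross-section = πr² = 1.633×10¹³ m²; emitting surface = 4πr² = 6.533×10¹³ m² (ratio 4).
(1−a)S·A_cross = εσ·A_surf·T⁴  ⇒  T⁴ = (1−a)S/(4σ).
T⁴ = 0.280·1630/(4·5.67×10⁻⁸) = 2.012×10⁹ K⁴.
T = (2.012×10⁹)^(1/4).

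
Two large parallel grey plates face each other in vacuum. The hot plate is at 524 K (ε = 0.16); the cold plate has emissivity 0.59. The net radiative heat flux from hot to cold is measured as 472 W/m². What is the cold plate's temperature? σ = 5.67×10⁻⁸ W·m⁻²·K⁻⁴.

q = σ(T₁⁴ − T₂⁴)/(1/ε₁ + 1/ε₂ − 1); denominator = 6.945.
T₂⁴ = T₁⁴ − q·(1/ε₁+1/ε₂−1)/σ = 7.539×10¹⁰ − 472·6.945/5.67×10⁻⁸
    = 1.758×10¹⁰ K⁴.

T₂ ≈ 364 K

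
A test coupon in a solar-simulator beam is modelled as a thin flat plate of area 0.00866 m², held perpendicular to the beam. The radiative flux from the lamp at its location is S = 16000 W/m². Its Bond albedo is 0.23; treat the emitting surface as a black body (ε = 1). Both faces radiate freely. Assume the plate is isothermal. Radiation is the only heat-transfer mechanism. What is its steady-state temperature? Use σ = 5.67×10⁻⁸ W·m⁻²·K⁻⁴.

At equilibrium, absorbed power = emitted power.
Absorbing cross-section = A = 0.008660 m²; emitting surface = 2A = 0.01732 m² (ratio 2).
(1−a)S·A_cross = εσ·A_surf·T⁴  ⇒  T⁴ = (1−a)S/(2σ).
T⁴ = 0.770·16000/(2·5.67×10⁻⁸) = 1.086×10¹¹ K⁴.
T = (1.086×10¹¹)^(1/4).

T ≈ 574 K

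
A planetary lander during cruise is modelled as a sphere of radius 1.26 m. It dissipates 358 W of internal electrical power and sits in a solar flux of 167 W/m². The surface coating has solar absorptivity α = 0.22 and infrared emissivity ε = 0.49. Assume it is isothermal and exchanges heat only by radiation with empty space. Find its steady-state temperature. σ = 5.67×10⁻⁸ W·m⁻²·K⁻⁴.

At steady state, absorbed solar power + internal power = radiated power.
Absorbed: α·S·A_cross = 0.22·167·4.988 = 183.2 W (cross-section πr²).
Total input = 183.2 + 358 = 541.2 W.
Radiated: εσ·A_surf·T⁴ with A_surf = 4πr² = 19.95 m².
T⁴ = 541.2/(0.49·5.67×10⁻⁸·19.95) = 9.765×10⁸ K⁴.

T ≈ 177 K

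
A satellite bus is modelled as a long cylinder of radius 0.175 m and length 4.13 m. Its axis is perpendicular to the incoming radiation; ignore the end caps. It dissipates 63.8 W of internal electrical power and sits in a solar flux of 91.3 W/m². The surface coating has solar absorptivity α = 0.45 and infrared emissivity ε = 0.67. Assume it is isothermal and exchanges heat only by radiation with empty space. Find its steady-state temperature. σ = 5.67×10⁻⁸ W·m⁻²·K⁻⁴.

T ≈ 163 K

At steady state, absorbed solar power + internal power = radiated power.
Absorbed: α·S·A_cross = 0.45·91.3·1.445 = 59.39 W (cross-section 2rL).
Total input = 59.39 + 63.8 = 123.2 W.
Radiated: εσ·A_surf·T⁴ with A_surf = 2πrL = 4.541 m².
T⁴ = 123.2/(0.67·5.67×10⁻⁸·4.541) = 7.141×10⁸ K⁴.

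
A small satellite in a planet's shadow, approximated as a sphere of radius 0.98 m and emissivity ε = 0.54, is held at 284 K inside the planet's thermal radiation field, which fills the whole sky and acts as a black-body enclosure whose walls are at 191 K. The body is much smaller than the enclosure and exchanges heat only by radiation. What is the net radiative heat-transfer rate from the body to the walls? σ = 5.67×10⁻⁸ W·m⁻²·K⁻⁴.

For a small grey body in a large enclosure: P_net = εσA(T_body⁴ − T_wall⁴).
A = 4πr² = 12.07 m²; T_body⁴ − T_wall⁴ = 6.505×10⁹ − 1.331×10⁹ = 5.175×10⁹ K⁴.
|P_net| = 0.54·5.67×10⁻⁸·12.07·5.175×10⁹.

P_net ≈ 1910 W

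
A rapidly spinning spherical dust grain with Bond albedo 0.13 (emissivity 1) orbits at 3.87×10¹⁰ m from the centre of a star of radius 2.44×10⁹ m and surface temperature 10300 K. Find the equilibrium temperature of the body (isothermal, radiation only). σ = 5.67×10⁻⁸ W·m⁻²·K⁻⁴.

The star's surface emits σT_*⁴; at distance d the flux is S = σT_*⁴(R_*/d)².
S = 5.67×10⁻⁸·(10300)⁴·(2.44×10⁹/3.87×10¹⁰)² = 2.537×10⁶ W/m².
For an isothermal sphere T⁴ = (1−a)S/(4σ) = 9.731×10¹² K⁴.

T ≈ 1770 K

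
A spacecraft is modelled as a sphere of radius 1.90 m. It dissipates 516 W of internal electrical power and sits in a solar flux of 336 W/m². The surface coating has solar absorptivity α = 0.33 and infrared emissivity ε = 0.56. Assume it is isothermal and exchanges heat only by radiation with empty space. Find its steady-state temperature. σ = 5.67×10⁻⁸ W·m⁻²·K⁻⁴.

T ≈ 187 K

At steady state, absorbed solar power + internal power = radiated power.
Absorbed: α·S·A_cross = 0.33·336·11.34 = 1258 W (cross-section πr²).
Total input = 1258 + 516 = 1774 W.
Radiated: εσ·A_surf·T⁴ with A_surf = 4πr² = 45.36 m².
T⁴ = 1774/(0.56·5.67×10⁻⁸·45.36) = 1.231×10⁹ K⁴.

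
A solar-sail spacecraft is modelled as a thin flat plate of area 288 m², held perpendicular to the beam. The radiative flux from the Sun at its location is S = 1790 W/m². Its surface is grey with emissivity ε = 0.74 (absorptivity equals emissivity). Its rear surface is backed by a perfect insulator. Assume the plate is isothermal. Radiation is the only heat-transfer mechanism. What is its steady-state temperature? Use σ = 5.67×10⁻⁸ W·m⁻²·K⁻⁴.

T ≈ 422 K

At equilibrium, absorbed power = emitted power.
Absorbing cross-section = A = 288.0 m²; emitting surface = A = 288.0 m² (ratio 1).
εS·A_cross = εσ·A_surf·T⁴  ⇒  T⁴ = S/(1σ)   (ε cancels).
T⁴ = 1790/(1·5.67×10⁻⁸) = 3.157×10¹⁰ K⁴.
T = (3.157×10¹⁰)^(1/4).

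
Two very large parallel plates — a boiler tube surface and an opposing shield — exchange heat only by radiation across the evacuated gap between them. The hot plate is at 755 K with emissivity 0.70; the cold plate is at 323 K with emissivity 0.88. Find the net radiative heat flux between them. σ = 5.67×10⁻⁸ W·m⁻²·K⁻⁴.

For two infinite grey parallel plates, q = σ(T₁⁴ − T₂⁴)/(1/ε₁ + 1/ε₂ − 1).
T₁⁴ − T₂⁴ = 3.249×10¹¹ − 1.088×10¹⁰ = 3.140×10¹¹ K⁴.
1/ε₁ + 1/ε₂ − 1 = 1.429 + 1.136 − 1 = 1.565.
q = 5.67×10⁻⁸ × 3.140×10¹¹ / 1.565.

q ≈ 11400 W/m²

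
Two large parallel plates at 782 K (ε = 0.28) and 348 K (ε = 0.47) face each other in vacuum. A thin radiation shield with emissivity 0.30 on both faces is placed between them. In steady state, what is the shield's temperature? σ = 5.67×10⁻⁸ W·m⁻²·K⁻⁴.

In steady state the net flux on the hot side equals that on the cold side.
σ(T₁⁴−T_s⁴)/D₁ = σ(T_s⁴−T₂⁴)/D₂, with D₁ = 1/ε₁+1/ε_s−1 = 5.905, D₂ = 1/ε_s+1/ε₂−1 = 4.461.
Solve for T_s⁴: T_s⁴ = (D₂·T₁⁴ + D₁·T₂⁴)/(D₁+D₂) = 1.693×10¹¹ K⁴.

T_s ≈ 641 K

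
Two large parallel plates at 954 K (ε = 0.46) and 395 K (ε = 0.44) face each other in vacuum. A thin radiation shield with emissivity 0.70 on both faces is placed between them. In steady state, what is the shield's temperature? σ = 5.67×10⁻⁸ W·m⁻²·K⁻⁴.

T_s ≈ 812 K

In steady state the net flux on the hot side equals that on the cold side.
σ(T₁⁴−T_s⁴)/D₁ = σ(T_s⁴−T₂⁴)/D₂, with D₁ = 1/ε₁+1/ε_s−1 = 2.602, D₂ = 1/ε_s+1/ε₂−1 = 2.701.
Solve for T_s⁴: T_s⁴ = (D₂·T₁⁴ + D₁·T₂⁴)/(D₁+D₂) = 4.338×10¹¹ K⁴.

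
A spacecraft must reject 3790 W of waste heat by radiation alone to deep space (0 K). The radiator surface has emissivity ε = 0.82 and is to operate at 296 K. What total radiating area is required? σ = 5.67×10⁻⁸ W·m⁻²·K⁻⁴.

P = εσA T⁴ ⇒ A = P/(εσT⁴).
T⁴ = 7.677×10⁹ K⁴.
A = 3790/(0.82 × 5.67×10⁻⁸ × 7.677×10⁹).

A ≈ 10.6 m²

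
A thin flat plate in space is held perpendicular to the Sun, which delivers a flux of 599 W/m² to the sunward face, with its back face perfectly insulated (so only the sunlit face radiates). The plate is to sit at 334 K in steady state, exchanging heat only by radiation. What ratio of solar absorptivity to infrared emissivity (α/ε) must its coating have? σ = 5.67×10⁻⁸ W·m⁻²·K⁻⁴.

Balance: αS·A = εσ·1A·T⁴ ⇒ α/ε = σT⁴/S.
α/ε = 5.67×10⁻⁸·(334)⁴/599 = 5.67×10⁻⁸·1.244×10¹⁰/599.

α/ε ≈ 1.18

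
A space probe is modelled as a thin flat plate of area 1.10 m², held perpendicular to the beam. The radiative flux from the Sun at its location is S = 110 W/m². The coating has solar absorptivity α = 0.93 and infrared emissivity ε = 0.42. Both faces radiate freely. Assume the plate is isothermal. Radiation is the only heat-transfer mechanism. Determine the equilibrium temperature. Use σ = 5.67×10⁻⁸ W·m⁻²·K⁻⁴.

At equilibrium, absorbed power = emitted power.
Absorbing cross-section = A = 1.100 m²; emitting surface = 2A = 2.200 m² (ratio 2).
αS·A_cross = εσ·A_surf·T⁴  ⇒  T⁴ = αS/(ε·2σ).
T⁴ = 0.930·110/(0.42·2·5.67×10⁻⁸) = 2.148×10⁹ K⁴.
T = (2.148×10⁹)^(1/4).

T ≈ 215 K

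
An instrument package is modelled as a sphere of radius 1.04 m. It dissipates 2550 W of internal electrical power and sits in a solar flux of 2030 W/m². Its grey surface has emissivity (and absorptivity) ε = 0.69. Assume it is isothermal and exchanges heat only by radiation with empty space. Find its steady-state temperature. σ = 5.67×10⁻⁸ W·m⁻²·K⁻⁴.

T ≈ 342 K

At steady state, absorbed solar power + internal power = radiated power.
Absorbed: α·S·A_cross = 0.69·2030·3.398 = 4760 W (cross-section πr²).
Total input = 4760 + 2550 = 7310 W.
Radiated: εσ·A_surf·T⁴ with A_surf = 4πr² = 13.59 m².
T⁴ = 7310/(0.69·5.67×10⁻⁸·13.59) = 1.375×10¹⁰ K⁴.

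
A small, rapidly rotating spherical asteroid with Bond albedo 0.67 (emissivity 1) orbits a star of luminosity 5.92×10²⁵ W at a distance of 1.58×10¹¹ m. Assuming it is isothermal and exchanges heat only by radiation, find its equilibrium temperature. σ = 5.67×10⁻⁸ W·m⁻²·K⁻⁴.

First find the stellar flux at distance d: S = L/(4πd²) = 5.92×10²⁵/(4π·(1.58×10¹¹)²) = 188.7 W/m².
For an isothermal sphere, absorbed (1−a)S·πr² = emitted σ·4πr²·T⁴, so T⁴ = (1−a)S/(4σ).
T⁴ = 0.330·188.7/(4·5.67×10⁻⁸) = 2.746×10⁸ K⁴.

T ≈ 129 K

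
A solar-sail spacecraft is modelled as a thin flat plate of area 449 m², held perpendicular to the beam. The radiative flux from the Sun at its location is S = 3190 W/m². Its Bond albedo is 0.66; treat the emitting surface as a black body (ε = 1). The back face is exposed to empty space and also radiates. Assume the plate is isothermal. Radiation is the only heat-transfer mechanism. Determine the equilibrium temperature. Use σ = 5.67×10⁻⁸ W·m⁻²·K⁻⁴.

T ≈ 313 K

At equilibrium, absorbed power = emitted power.
Absorbing cross-section = A = 449.0 m²; emitting surface = 2A = 898.0 m² (ratio 2).
(1−a)S·A_cross = εσ·A_surf·T⁴  ⇒  T⁴ = (1−a)S/(2σ).
T⁴ = 0.340·3190/(2·5.67×10⁻⁸) = 9.564×10⁹ K⁴.
T = (9.564×10⁹)^(1/4).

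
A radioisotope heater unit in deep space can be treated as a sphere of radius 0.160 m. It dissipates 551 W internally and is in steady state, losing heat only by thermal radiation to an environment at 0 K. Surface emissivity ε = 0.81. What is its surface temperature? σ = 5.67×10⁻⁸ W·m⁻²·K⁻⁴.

T ≈ 439 K

Steady state: internal power = radiated power, P = εσA T⁴.
Radiating area A = 4πr² = 0.3217 m².
T⁴ = P/(εσA) = 551/(0.81·5.67×10⁻⁸·0.3217) = 3.729×10¹⁰ K⁴.
T = (3.729×10¹⁰)^(1/4).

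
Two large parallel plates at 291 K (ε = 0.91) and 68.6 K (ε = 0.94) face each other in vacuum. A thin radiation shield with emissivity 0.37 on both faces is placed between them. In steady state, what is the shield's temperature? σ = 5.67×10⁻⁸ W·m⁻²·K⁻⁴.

In steady state the net flux on the hot side equals that on the cold side.
σ(T₁⁴−T_s⁴)/D₁ = σ(T_s⁴−T₂⁴)/D₂, with D₁ = 1/ε₁+1/ε_s−1 = 2.802, D₂ = 1/ε_s+1/ε₂−1 = 2.767.
Solve for T_s⁴: T_s⁴ = (D₂·T₁⁴ + D₁·T₂⁴)/(D₁+D₂) = 3.574×10⁹ K⁴.

T_s ≈ 245 K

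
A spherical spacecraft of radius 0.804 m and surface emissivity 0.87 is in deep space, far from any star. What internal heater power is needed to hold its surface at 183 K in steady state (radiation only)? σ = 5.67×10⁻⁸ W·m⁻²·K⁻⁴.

P ≈ 449 W

P = εσ·4πr²·T⁴.
4πr² = 8.123 m²; T⁴ = 1.122×10⁹ K⁴.
P = 0.87·5.67×10⁻⁸·8.123·1.122×10⁹.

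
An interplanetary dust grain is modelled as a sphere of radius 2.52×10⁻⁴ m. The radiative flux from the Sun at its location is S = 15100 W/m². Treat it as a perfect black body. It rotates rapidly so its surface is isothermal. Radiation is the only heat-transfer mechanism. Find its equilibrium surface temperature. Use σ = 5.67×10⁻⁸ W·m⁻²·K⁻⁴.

At equilibrium, absorbed power = emitted power.
Absorbing cross-section = πr² = 1.995×10⁻⁷ m²; emitting surface = 4πr² = 7.980×10⁻⁷ m² (ratio 4).
S·A_cross = εσ·A_surf·T⁴  ⇒  T⁴ = S/(4σ).
T⁴ = 1.00·15100/(4·5.67×10⁻⁸) = 6.658×10¹⁰ K⁴.
T = (6.658×10¹⁰)^(1/4).

T ≈ 508 K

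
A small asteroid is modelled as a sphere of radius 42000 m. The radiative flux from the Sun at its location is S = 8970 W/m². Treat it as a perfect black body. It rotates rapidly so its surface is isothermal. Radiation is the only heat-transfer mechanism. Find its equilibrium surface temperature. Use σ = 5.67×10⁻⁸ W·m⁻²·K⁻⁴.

T ≈ 446 K

At equilibrium, absorbed power = emitted power.
Absorbing cross-section = πr² = 5.542×10⁹ m²; emitting surface = 4πr² = 2.217×10¹⁰ m² (ratio 4).
S·A_cross = εσ·A_surf·T⁴  ⇒  T⁴ = S/(4σ).
T⁴ = 1.00·8970/(4·5.67×10⁻⁸) = 3.955×10¹⁰ K⁴.
T = (3.955×10¹⁰)^(1/4).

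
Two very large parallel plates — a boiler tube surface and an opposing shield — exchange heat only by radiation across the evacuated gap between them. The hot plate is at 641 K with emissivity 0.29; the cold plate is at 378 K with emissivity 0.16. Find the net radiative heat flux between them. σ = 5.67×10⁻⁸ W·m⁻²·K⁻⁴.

q ≈ 967 W/m²

For two infinite grey parallel plates, q = σ(T₁⁴ − T₂⁴)/(1/ε₁ + 1/ε₂ − 1).
T₁⁴ − T₂⁴ = 1.688×10¹¹ − 2.042×10¹⁰ = 1.484×10¹¹ K⁴.
1/ε₁ + 1/ε₂ − 1 = 3.448 + 6.250 − 1 = 8.698.
q = 5.67×10⁻⁸ × 1.484×10¹¹ / 8.698.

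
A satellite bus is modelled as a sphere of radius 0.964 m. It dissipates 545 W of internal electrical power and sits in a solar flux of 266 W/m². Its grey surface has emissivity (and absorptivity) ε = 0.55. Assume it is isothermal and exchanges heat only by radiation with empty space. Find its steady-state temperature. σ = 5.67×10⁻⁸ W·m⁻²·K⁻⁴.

At steady state, absorbed solar power + internal power = radiated power.
Absorbed: α·S·A_cross = 0.55·266·2.919 = 427.1 W (cross-section πr²).
Total input = 427.1 + 545 = 972.1 W.
Radiated: εσ·A_surf·T⁴ with A_surf = 4πr² = 11.68 m².
T⁴ = 972.1/(0.55·5.67×10⁻⁸·11.68) = 2.669×10⁹ K⁴.

T ≈ 227 K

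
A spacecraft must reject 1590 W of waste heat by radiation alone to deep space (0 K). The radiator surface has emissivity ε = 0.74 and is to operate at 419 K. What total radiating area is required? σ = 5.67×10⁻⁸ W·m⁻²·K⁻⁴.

P = εσA T⁴ ⇒ A = P/(εσT⁴).
T⁴ = 3.082×10¹⁰ K⁴.
A = 1590/(0.74 × 5.67×10⁻⁸ × 3.082×10¹⁰).

A ≈ 1.23 m²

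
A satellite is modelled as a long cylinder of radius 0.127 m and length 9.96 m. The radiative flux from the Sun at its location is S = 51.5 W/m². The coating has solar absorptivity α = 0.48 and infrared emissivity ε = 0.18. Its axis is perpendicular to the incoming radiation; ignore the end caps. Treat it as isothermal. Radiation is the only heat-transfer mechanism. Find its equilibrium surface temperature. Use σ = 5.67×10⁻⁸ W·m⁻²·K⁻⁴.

T ≈ 167 K

At equilibrium, absorbed power = emitted power.
Absorbing cross-section = 2rL = 2.530 m²; emitting surface = 2πrL = 7.948 m² (ratio π).
αS·A_cross = εσ·A_surf·T⁴  ⇒  T⁴ = αS/(ε·πσ).
T⁴ = 0.480·51.5/(0.18·π·5.67×10⁻⁸) = 7.710×10⁸ K⁴.
T = (7.710×10⁸)^(1/4).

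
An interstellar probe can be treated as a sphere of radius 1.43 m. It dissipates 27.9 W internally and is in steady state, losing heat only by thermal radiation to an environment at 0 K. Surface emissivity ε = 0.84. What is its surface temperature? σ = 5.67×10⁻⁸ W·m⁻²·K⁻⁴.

T ≈ 69.1 K

Steady state: internal power = radiated power, P = εσA T⁴.
Radiating area A = 4πr² = 25.70 m².
T⁴ = P/(εσA) = 27.9/(0.84·5.67×10⁻⁸·25.70) = 2.280×10⁷ K⁴.
T = (2.280×10⁷)^(1/4).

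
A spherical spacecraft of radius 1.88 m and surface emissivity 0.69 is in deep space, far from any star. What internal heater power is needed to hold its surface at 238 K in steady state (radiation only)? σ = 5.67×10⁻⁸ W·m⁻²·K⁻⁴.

P = εσ·4πr²·T⁴.
4πr² = 44.41 m²; T⁴ = 3.209×10⁹ K⁴.
P = 0.69·5.67×10⁻⁸·44.41·3.209×10⁹.

P ≈ 5580 W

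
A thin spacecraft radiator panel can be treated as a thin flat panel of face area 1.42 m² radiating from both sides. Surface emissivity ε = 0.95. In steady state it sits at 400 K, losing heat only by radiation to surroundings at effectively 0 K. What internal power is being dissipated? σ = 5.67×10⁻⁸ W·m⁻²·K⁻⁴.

Steady state: P = εσA T⁴.
A = 2·1.42 = 2.840 m²; T⁴ = (400)⁴ = 2.560×10¹⁰ K⁴.
P = 0.95 × 5.67×10⁻⁸ × 2.840 × 2.560×10¹⁰.

P ≈ 3920 W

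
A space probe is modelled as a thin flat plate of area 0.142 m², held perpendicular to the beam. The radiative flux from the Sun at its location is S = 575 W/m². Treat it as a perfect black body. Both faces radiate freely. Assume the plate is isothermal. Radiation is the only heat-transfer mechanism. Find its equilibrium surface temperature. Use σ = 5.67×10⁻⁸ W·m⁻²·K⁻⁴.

At equilibrium, absorbed power = emitted power.
Absorbing cross-section = A = 0.1420 m²; emitting surface = 2A = 0.2840 m² (ratio 2).
S·A_cross = εσ·A_surf·T⁴  ⇒  T⁴ = S/(2σ).
T⁴ = 1.00·575/(2·5.67×10⁻⁸) = 5.071×10⁹ K⁴.
T = (5.071×10⁹)^(1/4).

T ≈ 267 K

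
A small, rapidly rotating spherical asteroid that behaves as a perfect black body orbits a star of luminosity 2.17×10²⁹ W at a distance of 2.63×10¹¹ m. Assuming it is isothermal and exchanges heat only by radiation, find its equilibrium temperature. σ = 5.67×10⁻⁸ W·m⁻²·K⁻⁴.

First find the stellar flux at distance d: S = L/(4πd²) = 2.17×10²⁹/(4π·(2.63×10¹¹)²) = 2.497×10⁵ W/m².
For an isothermal sphere, absorbed (1−a)S·πr² = emitted σ·4πr²·T⁴, so T⁴ = (1−a)S/(4σ).
T⁴ = 1.00·2.497×10⁵/(4·5.67×10⁻⁸) = 1.101×10¹² K⁴.

T ≈ 1020 K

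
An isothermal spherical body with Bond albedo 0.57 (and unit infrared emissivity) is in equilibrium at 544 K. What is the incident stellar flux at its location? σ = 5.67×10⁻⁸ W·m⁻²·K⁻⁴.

S ≈ 46200 W/m²

(1−a)S·πr² = σ·4πr²·T⁴ ⇒ S = 4σT⁴/(1−a).
S = 4·5.67×10⁻⁸·8.758×10¹⁰/0.430.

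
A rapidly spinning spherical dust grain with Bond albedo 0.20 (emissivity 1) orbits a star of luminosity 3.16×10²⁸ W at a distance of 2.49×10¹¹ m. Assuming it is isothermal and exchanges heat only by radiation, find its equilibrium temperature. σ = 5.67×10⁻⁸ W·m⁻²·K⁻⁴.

T ≈ 615 K

First find the stellar flux at distance d: S = L/(4πd²) = 3.16×10²⁸/(4π·(2.49×10¹¹)²) = 40560 W/m².
For an isothermal sphere, absorbed (1−a)S·πr² = emitted σ·4πr²·T⁴, so T⁴ = (1−a)S/(4σ).
T⁴ = 0.800·40560/(4·5.67×10⁻⁸) = 1.431×10¹¹ K⁴.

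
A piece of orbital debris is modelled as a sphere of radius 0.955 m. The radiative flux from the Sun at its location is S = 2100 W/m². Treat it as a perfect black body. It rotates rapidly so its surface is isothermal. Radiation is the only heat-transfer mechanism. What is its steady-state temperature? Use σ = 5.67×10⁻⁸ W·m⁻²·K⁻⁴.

At equilibrium, absorbed power = emitted power.
Absorbing cross-section = πr² = 2.865 m²; emitting surface = 4πr² = 11.46 m² (ratio 4).
S·A_cross = εσ·A_surf·T⁴  ⇒  T⁴ = S/(4σ).
T⁴ = 1.00·2100/(4·5.67×10⁻⁸) = 9.259×10⁹ K⁴.
T = (9.259×10⁹)^(1/4).

T ≈ 310 K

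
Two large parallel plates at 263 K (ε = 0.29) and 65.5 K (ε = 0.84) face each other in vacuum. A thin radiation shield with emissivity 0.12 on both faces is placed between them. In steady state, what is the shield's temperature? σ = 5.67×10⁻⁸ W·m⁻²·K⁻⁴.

T_s ≈ 215 K

In steady state the net flux on the hot side equals that on the cold side.
σ(T₁⁴−T_s⁴)/D₁ = σ(T_s⁴−T₂⁴)/D₂, with D₁ = 1/ε₁+1/ε_s−1 = 10.78, D₂ = 1/ε_s+1/ε₂−1 = 8.524.
Solve for T_s⁴: T_s⁴ = (D₂·T₁⁴ + D₁·T₂⁴)/(D₁+D₂) = 2.123×10⁹ K⁴.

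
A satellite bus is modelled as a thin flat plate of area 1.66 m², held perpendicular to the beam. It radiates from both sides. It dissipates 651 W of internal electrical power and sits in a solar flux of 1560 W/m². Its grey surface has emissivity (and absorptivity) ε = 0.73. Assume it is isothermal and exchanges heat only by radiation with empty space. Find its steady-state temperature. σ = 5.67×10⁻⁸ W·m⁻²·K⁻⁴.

At steady state, absorbed solar power + internal power = radiated power.
Absorbed: α·S·A_cross = 0.73·1560·1.660 = 1890 W (cross-section A).
Total input = 1890 + 651 = 2541 W.
Radiated: εσ·A_surf·T⁴ with A_surf = 2A = 3.320 m².
T⁴ = 2541/(0.73·5.67×10⁻⁸·3.320) = 1.849×10¹⁰ K⁴.

T ≈ 369 K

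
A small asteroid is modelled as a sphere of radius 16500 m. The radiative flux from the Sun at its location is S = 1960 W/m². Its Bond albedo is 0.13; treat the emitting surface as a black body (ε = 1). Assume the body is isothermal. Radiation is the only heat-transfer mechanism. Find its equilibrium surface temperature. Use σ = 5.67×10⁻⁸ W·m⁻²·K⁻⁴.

T ≈ 294 K

At equilibrium, absorbed power = emitted power.
Absorbing cross-section = πr² = 8.553×10⁸ m²; emitting surface = 4πr² = 3.421×10⁹ m² (ratio 4).
(1−a)S·A_cross = εσ·A_surf·T⁴  ⇒  T⁴ = (1−a)S/(4σ).
T⁴ = 0.870·1960/(4·5.67×10⁻⁸) = 7.519×10⁹ K⁴.
T = (7.519×10⁹)^(1/4).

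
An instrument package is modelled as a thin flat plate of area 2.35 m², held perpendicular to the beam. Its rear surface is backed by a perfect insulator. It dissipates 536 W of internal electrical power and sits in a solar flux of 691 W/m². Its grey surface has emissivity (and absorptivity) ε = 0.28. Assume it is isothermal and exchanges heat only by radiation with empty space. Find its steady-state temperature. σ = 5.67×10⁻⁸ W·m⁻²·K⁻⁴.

T ≈ 404 K

At steady state, absorbed solar power + internal power = radiated power.
Absorbed: α·S·A_cross = 0.28·691·2.350 = 454.7 W (cross-section A).
Total input = 454.7 + 536 = 990.7 W.
Radiated: εσ·A_surf·T⁴ with A_surf = A = 2.350 m².
T⁴ = 990.7/(0.28·5.67×10⁻⁸·2.350) = 2.655×10¹⁰ K⁴.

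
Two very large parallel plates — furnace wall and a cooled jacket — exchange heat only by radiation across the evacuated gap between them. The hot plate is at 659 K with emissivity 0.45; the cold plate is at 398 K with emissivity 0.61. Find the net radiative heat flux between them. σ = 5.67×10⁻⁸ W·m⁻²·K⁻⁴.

q ≈ 3240 W/m²

For two infinite grey parallel plates, q = σ(T₁⁴ − T₂⁴)/(1/ε₁ + 1/ε₂ − 1).
T₁⁴ − T₂⁴ = 1.886×10¹¹ − 2.509×10¹⁰ = 1.635×10¹¹ K⁴.
1/ε₁ + 1/ε₂ − 1 = 2.222 + 1.639 − 1 = 2.862.
q = 5.67×10⁻⁸ × 1.635×10¹¹ / 2.862.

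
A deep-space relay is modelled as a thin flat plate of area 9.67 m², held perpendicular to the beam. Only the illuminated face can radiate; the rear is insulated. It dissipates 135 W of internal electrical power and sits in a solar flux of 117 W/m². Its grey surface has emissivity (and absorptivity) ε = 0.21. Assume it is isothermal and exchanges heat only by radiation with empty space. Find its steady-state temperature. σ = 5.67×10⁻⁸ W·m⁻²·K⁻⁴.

T ≈ 239 K

At steady state, absorbed solar power + internal power = radiated power.
Absorbed: α·S·A_cross = 0.21·117·9.670 = 237.6 W (cross-section A).
Total input = 237.6 + 135 = 372.6 W.
Radiated: εσ·A_surf·T⁴ with A_surf = A = 9.670 m².
T⁴ = 372.6/(0.21·5.67×10⁻⁸·9.670) = 3.236×10⁹ K⁴.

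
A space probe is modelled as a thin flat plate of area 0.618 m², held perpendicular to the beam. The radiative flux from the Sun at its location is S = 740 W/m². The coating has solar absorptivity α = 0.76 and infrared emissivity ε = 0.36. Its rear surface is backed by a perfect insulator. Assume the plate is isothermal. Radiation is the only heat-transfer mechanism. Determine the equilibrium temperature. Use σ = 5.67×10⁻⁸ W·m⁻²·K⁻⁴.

At equilibrium, absorbed power = emitted power.
Absorbing cross-section = A = 0.6180 m²; emitting surface = A = 0.6180 m² (ratio 1).
αS·A_cross = εσ·A_surf·T⁴  ⇒  T⁴ = αS/(ε·1σ).
T⁴ = 0.760·740/(0.36·1·5.67×10⁻⁸) = 2.755×10¹⁰ K⁴.
T = (2.755×10¹⁰)^(1/4).

T ≈ 407 K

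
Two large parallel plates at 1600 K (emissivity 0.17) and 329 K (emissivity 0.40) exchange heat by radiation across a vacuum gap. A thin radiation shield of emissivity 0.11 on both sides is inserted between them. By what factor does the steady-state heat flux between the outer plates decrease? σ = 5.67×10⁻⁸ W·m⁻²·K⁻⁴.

factor ≈ 3.33

Without shield: q₀ = σΔ(T⁴)/(1/ε₁+1/ε₂−1) with denominator 7.382.
With shield the two gaps are in series; the resistances add: (1/ε₁+1/ε_s−1)+(1/ε_s+1/ε₂−1) = 13.97+10.59 = 24.56.
Heat-flux ratio q₀/q = 24.56/7.382.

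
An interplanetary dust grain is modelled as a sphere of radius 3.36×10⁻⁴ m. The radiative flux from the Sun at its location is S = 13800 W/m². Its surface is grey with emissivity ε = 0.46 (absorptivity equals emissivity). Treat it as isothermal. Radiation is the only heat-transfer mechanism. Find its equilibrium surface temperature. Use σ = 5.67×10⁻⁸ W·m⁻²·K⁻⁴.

At equilibrium, absorbed power = emitted power.
Absorbing cross-section = πr² = 3.547×10⁻⁷ m²; emitting surface = 4πr² = 1.419×10⁻⁶ m² (ratio 4).
εS·A_cross = εσ·A_surf·T⁴  ⇒  T⁴ = S/(4σ)   (ε cancels).
T⁴ = 13800/(4·5.67×10⁻⁸) = 6.085×10¹⁰ K⁴.
T = (6.085×10¹⁰)^(1/4).

T ≈ 497 K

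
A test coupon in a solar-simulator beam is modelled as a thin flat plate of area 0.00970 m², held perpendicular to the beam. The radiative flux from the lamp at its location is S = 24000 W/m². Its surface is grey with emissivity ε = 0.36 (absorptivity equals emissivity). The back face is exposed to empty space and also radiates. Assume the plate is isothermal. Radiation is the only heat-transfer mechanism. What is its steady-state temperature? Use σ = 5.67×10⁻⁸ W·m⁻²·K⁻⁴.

At equilibrium, absorbed power = emitted power.
Absorbing cross-section = A = 0.009700 m²; emitting surface = 2A = 0.01940 m² (ratio 2).
εS·A_cross = εσ·A_surf·T⁴  ⇒  T⁴ = S/(2σ)   (ε cancels).
T⁴ = 24000/(2·5.67×10⁻⁸) = 2.116×10¹¹ K⁴.
T = (2.116×10¹¹)^(1/4).

T ≈ 678 K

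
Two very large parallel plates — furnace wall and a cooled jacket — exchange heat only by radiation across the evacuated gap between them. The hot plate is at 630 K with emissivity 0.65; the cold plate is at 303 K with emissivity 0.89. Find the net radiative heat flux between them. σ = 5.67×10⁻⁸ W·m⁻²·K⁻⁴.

For two infinite grey parallel plates, q = σ(T₁⁴ − T₂⁴)/(1/ε₁ + 1/ε₂ − 1).
T₁⁴ − T₂⁴ = 1.575×10¹¹ − 8.429×10⁹ = 1.491×10¹¹ K⁴.
1/ε₁ + 1/ε₂ − 1 = 1.538 + 1.124 − 1 = 1.662.
q = 5.67×10⁻⁸ × 1.491×10¹¹ / 1.662.

q ≈ 5090 W/m²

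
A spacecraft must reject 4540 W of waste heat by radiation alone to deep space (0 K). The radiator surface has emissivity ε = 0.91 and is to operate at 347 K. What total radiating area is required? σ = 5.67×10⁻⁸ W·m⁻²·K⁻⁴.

P = εσA T⁴ ⇒ A = P/(εσT⁴).
T⁴ = 1.450×10¹⁰ K⁴.
A = 4540/(0.91 × 5.67×10⁻⁸ × 1.450×10¹⁰).

A ≈ 6.07 m²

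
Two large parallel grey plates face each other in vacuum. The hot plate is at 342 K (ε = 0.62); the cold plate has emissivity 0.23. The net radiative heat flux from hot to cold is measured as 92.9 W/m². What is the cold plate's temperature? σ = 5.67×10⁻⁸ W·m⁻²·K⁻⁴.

q = σ(T₁⁴ − T₂⁴)/(1/ε₁ + 1/ε₂ − 1); denominator = 4.961.
T₂⁴ = T₁⁴ − q·(1/ε₁+1/ε₂−1)/σ = 1.368×10¹⁰ − 92.9·4.961/5.67×10⁻⁸
    = 5.553×10⁹ K⁴.

T₂ ≈ 273 K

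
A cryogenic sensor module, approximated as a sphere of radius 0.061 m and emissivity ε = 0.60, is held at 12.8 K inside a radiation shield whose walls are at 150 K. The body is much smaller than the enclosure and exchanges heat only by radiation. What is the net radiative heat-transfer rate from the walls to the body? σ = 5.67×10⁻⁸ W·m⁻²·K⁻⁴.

P_net ≈ 0.805 W

For a small grey body in a large enclosure: P_net = εσA(T_body⁴ − T_wall⁴).
A = 4πr² = 0.04676 m²; T_body⁴ − T_wall⁴ = 26840 − 5.062×10⁸ = -5.062×10⁸ K⁴.
|P_net| = 0.60·5.67×10⁻⁸·0.04676·5.062×10⁸.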